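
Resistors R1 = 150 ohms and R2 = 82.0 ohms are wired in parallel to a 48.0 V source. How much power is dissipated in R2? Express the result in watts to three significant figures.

28.1 W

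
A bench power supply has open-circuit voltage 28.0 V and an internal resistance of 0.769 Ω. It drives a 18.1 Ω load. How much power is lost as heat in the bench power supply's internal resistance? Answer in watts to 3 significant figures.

The internal resistance carries the same current as the load; P_int = I²r.
I = ε / (r + R) = 28.0 / (0.769 + 18.1) = 1.484 A
P_int = I² r = (1.484)² × 0.769 = 1.693 W

1.69 W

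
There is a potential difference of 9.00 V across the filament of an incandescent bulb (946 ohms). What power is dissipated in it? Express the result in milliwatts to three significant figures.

85.6 mW

With V across and R both known, P = V²/R gives the dissipation directly.
P = (9.00 V)² / 946 Ω = 0.08562 W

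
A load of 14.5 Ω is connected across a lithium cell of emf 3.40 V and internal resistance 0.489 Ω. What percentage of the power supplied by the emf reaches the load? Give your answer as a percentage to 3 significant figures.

96.7 %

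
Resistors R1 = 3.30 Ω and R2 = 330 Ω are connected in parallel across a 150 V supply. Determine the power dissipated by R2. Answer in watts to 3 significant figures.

Each parallel branch sees the full supply voltage, so P = V²/R applies directly to the target branch.
P_R2 = V² / R2 = (150)² / 330 Ω = 68.18 W

68.2 W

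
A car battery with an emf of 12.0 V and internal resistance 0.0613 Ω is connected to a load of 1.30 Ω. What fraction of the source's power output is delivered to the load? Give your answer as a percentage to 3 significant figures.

95.5 %

Both r and R carry the same current, so the power split is just the resistance split: η = R/(R+r).
η = R / (R + r) = 1.30 / (1.30 + 0.0613) = 0.9550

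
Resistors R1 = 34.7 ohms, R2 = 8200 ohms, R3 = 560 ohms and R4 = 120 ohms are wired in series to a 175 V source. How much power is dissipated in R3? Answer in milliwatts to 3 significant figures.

The current is common to all series resistors; compute it, then apply P = I²R for the target.
R_total = 34.7 + 8200 + 560 + 120 = 8915 Ω
I = V / R_total = 175 / 8915 = 0.01963 A
P_R3 = I² × R3 = (0.01963)² × 560 = 0.2158 W

216 mW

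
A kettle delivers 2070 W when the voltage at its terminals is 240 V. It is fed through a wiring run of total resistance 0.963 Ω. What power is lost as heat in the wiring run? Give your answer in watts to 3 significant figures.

71.6 W

Line loss is just I²R for the cable — we know both I and R_line directly.
I = P / V = 2070 / 240 = 8.625 A through the wiring run.
P_line = I² R_line = (8.625)² × 0.963 = 71.64 W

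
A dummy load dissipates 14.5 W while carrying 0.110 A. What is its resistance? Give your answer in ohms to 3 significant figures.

Rearranging the power relation for the two known quantities gives R = P / I².
R = 14.5 / (0.1100)² = 1198 Ω

1200 Ω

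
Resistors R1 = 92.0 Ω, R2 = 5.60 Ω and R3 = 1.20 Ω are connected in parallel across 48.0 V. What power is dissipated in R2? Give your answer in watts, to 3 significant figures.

Each parallel branch sees the full supply voltage, so P = V²/R applies directly to the target branch.
P_R2 = V² / R2 = (48.0)² / 5.60 Ω = 411.4 W

411 W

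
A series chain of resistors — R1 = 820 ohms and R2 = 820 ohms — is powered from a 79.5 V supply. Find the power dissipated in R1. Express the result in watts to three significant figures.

Every series element carries the same I. Get I from the total resistance, then P = I² × R1.
R_total = 820 + 820 = 1640 Ω
I = V / R_total = 79.5 / 1640 = 0.04848 A
P_R1 = I² × R1 = (0.04848)² × 820 = 1.927 W

1.93 W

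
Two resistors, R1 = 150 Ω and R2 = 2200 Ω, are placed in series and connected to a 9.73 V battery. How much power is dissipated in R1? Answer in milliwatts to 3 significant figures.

Every series element carries the same I. Get I from the total resistance, then P = I² × R1.
R_total = 150 + 2200 = 2350 Ω
I = V / R_total = 9.73 / 2350 = 0.004140 A
P_R1 = I² × R1 = (0.004140)² × 150 = 0.002571 W

2.57 mW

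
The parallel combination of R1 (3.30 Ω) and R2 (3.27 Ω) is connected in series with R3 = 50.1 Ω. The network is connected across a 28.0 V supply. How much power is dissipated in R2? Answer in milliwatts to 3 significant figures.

Combine R1 and R2 into their parallel equivalent first, reducing the network to two series resistors.
R_p = (3.30×3.27)/(3.30+3.27) = 1.642 Ω
R_total = R_p + 50.1 = 1.642 + 50.1 = 51.74 Ω
I = V / R_total = 28.0 / 51.74 = 0.5411 A
Voltage across the parallel pair: V_p = I × R_p = 0.5411 × 1.642 = 0.8888 V
R2 sits across V_p; its power is V_p²/R.
P_R2 = (0.8888)² / 3.27 = 0.2416 W

242 mW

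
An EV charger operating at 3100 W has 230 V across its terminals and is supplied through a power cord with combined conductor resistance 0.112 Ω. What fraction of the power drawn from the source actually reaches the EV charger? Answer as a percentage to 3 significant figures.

99.3 %

I = P / V = 3100 / 230 = 13.48 A through the power cord.
P_line = I² R_line = (13.48)² × 0.112 = 20.35 W
P_source = P_load + P_line = 3100 + 20.35 = 3120 W
η = P_load / P_source = 3100 / 3120 = 0.9935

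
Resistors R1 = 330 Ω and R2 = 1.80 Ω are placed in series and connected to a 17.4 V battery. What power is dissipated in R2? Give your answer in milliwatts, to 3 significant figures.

Series elements share the same current, so find I first, then use P = I²R.
R_total = 330 + 1.80 = 331.8 Ω
I = V / R_total = 17.4 / 331.8 = 0.05244 A
P_R2 = I² × R2 = (0.05244)² × 1.80 = 0.004950 W

4.95 mW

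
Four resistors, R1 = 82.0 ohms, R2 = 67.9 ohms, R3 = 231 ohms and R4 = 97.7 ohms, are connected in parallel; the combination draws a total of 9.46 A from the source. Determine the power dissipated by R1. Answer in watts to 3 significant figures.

Parallel branches share V, not I — compute V via R_eq, then use V²/R for the target branch.
1/R_eq = 1/82.0 + 1/67.9 + 1/231 + 1/97.7 ⇒ R_eq = 24.10 Ω
V = I_total × R_eq = 9.460 × 24.10 = 228.0 V
P_R1 = V² / R1 = (228.0)² / 82.0 = 634.1 W

634 W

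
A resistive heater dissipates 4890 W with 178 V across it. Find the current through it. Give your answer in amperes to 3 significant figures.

From P = V I = I²R = V²/R, with the two given quantities we get I = P / V.
I = 4890 / 178 = 27.47 A

27.5 A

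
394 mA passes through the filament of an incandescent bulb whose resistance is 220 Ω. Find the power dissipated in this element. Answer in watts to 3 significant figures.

34.2 W

The current through and the resistance of the element are both given; use P = I²R.
P = (0.3940 A)² × 220 Ω = 34.15 W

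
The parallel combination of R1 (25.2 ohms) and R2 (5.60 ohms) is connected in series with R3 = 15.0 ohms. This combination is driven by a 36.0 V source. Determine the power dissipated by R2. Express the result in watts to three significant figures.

Combine R1 and R2 into their parallel equivalent first, reducing the network to two series resistors.
R_p = (25.2×5.60)/(25.2+5.60) = 4.582 Ω
R_total = R_p + 15.0 = 4.582 + 15.0 = 19.58 Ω
I = V / R_total = 36.0 / 19.58 = 1.838 A
Voltage across the parallel pair: V_p = I × R_p = 1.838 × 4.582 = 8.423 V
R2 has V_p across it, so P = V_p²/R2.
P_R2 = (8.423)² / 5.60 = 12.67 W

12.7 W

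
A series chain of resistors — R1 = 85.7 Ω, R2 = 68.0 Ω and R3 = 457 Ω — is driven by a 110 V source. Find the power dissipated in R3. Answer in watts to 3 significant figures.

14.8 W

Since the resistors are in series they all carry the loop current I = V/R_total; the power in any one is I²R.
R_total = 85.7 + 68.0 + 457 = 610.7 Ω
I = V / R_total = 110 / 610.7 = 0.1801 A
P_R3 = I² × R3 = (0.1801)² × 457 = 14.83 W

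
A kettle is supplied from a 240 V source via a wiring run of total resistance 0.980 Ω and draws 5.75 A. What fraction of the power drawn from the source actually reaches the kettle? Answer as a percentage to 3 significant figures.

The wiring run carries the full 5.75 A.
P_line = I² R_line = (5.750)² × 0.980 = 32.40 W
P_source = V I = 240 × 5.750 = 1380 W; P_load = 1348 W
η = P_load / P_source = 1348 / 1380 = 0.9765

97.7 %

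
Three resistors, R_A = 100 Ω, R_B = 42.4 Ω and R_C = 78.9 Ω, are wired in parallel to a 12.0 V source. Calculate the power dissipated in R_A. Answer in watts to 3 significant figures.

Each parallel branch sees the full supply voltage, so P = V²/R applies directly to the target branch.
P_R_A = V² / R_A = (12.0)² / 100 Ω = 1.440 W

1.44 W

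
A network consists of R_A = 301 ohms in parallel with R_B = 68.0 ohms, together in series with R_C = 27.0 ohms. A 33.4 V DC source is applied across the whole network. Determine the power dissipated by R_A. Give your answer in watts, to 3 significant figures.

Combine R_A and R_B into their parallel equivalent first, reducing the network to two series resistors.
R_p = (301×68.0)/(301+68.0) = 55.47 Ω
R_total = R_p + 27.0 = 55.47 + 27.0 = 82.47 Ω
I = V / R_total = 33.4 / 82.47 = 0.4050 A
Voltage across the parallel pair: V_p = I × R_p = 0.4050 × 55.47 = 22.46 V
R_A has V_p across it, so P = V_p²/R_A.
P_R_A = (22.46)² / 301 = 1.677 W

1.68 W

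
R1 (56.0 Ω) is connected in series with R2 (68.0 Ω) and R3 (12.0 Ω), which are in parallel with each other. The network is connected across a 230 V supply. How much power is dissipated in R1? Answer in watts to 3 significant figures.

676 W

Reduce the parallel pair to R_p first; the network is then a simple series string.
R_p = (68.0×12.0)/(68.0+12.0) = 10.20 Ω
R_total = 56.0 + 10.20 = 66.20 Ω
I = V / R_total = 230 / 66.20 = 3.474 A
All the current flows through R1; use P = I²R.
P_R1 = (3.474)² × 56.0 = 676.0 W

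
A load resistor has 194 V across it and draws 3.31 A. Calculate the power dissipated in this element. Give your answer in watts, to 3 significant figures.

642 W

With V and I both given, power follows immediately from P = V I.
P = 194 V × 3.310 A = 642.1 W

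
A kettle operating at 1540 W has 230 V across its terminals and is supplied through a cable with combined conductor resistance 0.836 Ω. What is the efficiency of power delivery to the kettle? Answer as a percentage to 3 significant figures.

97.6 %

I = P / V = 1540 / 230 = 6.696 A through the cable.
P_line = I² R_line = (6.696)² × 0.836 = 37.48 W
P_source = P_load + P_line = 1540 + 37.48 = 1577 W
η = P_load / P_source = 1540 / 1577 = 0.9762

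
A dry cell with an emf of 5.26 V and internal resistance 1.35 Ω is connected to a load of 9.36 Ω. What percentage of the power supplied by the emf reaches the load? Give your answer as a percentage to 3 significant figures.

Both r and R carry the same current, so the power split is just the resistance split: η = R/(R+r).
η = R / (R + r) = 9.36 / (9.36 + 1.35) = 0.8739

87.4 %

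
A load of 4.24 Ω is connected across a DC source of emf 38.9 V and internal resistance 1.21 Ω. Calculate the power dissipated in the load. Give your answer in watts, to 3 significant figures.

Find the circuit current first, then P = I²R for the load (series elements share I).
I = ε / (r + R) = 38.9 / (1.21 + 4.24) = 7.138 A
P_load = I² R = (7.138)² × 4.24 = 216.0 W

216 W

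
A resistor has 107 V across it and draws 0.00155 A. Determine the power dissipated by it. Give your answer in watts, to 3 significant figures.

0.166 W

Since both terminal voltage and current are stated, P = V I gives the power in one step.
P = 107 V × 0.001550 A = 0.1658 W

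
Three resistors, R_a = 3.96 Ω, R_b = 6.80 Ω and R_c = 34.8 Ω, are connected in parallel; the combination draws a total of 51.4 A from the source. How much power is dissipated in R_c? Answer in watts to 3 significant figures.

414 W

Only the total current is stated, so first find the parallel equivalent to get the voltage across the combination.
1/R_eq = 1/3.96 + 1/6.80 + 1/34.8 ⇒ R_eq = 2.335 Ω
V = I_total × R_eq = 51.40 × 2.335 = 120.0 V
P_R_c = V² / R_c = (120.0)² / 34.8 = 413.8 W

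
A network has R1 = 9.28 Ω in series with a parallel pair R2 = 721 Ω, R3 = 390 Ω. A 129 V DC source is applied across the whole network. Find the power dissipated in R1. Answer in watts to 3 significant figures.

2.24 W

Replace R2 and R3 with their parallel equivalent so the circuit becomes R1 in series with R_p.
R_p = (721×390)/(721+390) = 253.1 Ω
R_total = 9.28 + 253.1 = 262.4 Ω
I = V / R_total = 129 / 262.4 = 0.4917 A
R1 carries the full series current, so P = I²R.
P_R1 = (0.4917)² × 9.28 = 2.243 W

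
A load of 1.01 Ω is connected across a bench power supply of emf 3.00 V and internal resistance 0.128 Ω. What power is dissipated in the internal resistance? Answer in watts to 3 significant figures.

Internal loss is I²r, with I set by the total series resistance r+R.
I = ε / (r + R) = 3.00 / (0.128 + 1.01) = 2.636 A
P_int = I² r = (2.636)² × 0.128 = 0.8895 W

0.890 W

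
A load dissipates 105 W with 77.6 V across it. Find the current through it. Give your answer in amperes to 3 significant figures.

1.35 A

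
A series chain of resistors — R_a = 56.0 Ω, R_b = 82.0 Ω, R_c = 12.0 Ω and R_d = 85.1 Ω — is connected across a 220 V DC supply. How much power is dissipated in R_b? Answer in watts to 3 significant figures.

The current is common to all series resistors; compute it, then apply P = I²R for the target.
R_total = 56.0 + 82.0 + 12.0 + 85.1 = 235.1 Ω
I = V / R_total = 220 / 235.1 = 0.9358 A
P_R_b = I² × R_b = (0.9358)² × 82.0 = 71.80 W

71.8 W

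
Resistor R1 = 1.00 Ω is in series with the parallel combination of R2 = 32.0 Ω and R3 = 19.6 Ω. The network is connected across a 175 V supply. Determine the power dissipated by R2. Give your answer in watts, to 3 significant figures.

Collapse R2‖R3 to a single equivalent, reducing the network to two series elements.
R_p = (32.0×19.6)/(32.0+19.6) = 12.16 Ω
R_total = 1.00 + 12.16 = 13.16 Ω
I = V / R_total = 175 / 13.16 = 13.30 A
Voltage across the parallel pair: V_p = I × R_p = 13.30 × 12.16 = 161.7 V
With V_p across R2, its power is V_p²/R2.
P_R2 = (161.7)² / 32.0 = 817.1 W

817 W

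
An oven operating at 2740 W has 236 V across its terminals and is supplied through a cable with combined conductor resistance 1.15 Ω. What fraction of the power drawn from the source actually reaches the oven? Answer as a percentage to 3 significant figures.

I = P / V = 2740 / 236 = 11.61 A through the cable.
P_line = I² R_line = (11.61)² × 1.15 = 155.0 W
P_source = P_load + P_line = 2740 + 155.0 = 2895 W
η = P_load / P_source = 2740 / 2895 = 0.9465

94.6 %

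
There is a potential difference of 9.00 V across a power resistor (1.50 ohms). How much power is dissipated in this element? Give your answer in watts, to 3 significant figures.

54.0 W

Voltage and resistance are given, so P = V²/R is the one-step route.
P = (9.00 V)² / 1.50 Ω = 54.00 W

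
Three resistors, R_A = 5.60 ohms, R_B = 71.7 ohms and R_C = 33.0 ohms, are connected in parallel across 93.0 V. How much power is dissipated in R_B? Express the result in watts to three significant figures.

121 W

R_B sits directly across the source, so P = V²/R with V = 93.0 V.
P_R_B = V² / R_B = (93.0)² / 71.7 Ω = 120.6 W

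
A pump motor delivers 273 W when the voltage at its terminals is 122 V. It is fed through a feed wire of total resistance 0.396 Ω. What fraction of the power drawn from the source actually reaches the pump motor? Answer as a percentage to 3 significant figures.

99.3 %

I = P / V = 273 / 122 = 2.238 A through the feed wire.
P_line = I² R_line = (2.238)² × 0.396 = 1.983 W
P_source = P_load + P_line = 273.0 + 1.983 = 275.0 W
η = P_load / P_source = 273.0 / 275.0 = 0.9928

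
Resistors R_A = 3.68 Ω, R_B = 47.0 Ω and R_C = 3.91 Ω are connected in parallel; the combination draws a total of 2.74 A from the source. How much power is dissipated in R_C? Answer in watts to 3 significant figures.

6.38 W

We need the common branch voltage; get it from I_total × R_eq, then P = V²/R for the branch.
1/R_eq = 1/3.68 + 1/47.0 + 1/3.91 ⇒ R_eq = 1.822 Ω
V = I_total × R_eq = 2.740 × 1.822 = 4.993 V
P_R_C = V² / R_C = (4.993)² / 3.91 = 6.376 W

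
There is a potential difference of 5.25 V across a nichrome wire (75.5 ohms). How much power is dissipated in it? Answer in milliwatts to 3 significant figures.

365 mW

We know the drop across the element and its resistance — P = V²/R, one step.
P = (5.25 V)² / 75.5 Ω = 0.3651 W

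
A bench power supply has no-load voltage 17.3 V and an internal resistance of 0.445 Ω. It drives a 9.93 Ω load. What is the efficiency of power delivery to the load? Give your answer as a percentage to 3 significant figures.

95.7 %

Both r and R carry the same current, so the power split is just the resistance split: η = R/(R+r).
η = R / (R + r) = 9.93 / (9.93 + 0.445) = 0.9571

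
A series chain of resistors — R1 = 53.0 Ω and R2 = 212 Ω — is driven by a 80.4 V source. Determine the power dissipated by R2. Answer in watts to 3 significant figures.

The current is common to all series resistors; compute it, then apply P = I²R for the target.
R_total = 53.0 + 212 = 265.0 Ω
I = V / R_total = 80.4 / 265.0 = 0.3034 A
P_R2 = I² × R2 = (0.3034)² × 212 = 19.51 W

19.5 W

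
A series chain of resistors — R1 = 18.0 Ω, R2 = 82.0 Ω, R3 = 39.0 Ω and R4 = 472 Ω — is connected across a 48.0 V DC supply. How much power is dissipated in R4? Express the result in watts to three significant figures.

The current is common to all series resistors; compute it, then apply P = I²R for the target.
R_total = 18.0 + 82.0 + 39.0 + 472 = 611.0 Ω
I = V / R_total = 48.0 / 611.0 = 0.07856 A
P_R4 = I² × R4 = (0.07856)² × 472 = 2.913 W

2.91 W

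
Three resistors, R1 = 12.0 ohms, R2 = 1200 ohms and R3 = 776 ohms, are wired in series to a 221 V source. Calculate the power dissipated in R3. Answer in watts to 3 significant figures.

9.59 W

In a series string the same current flows through every resistor — find that current, then P = I²R for the one we want.
R_total = 12.0 + 1200 + 776 = 1988 Ω
I = V / R_total = 221 / 1988 = 0.1112 A
P_R3 = I² × R3 = (0.1112)² × 776 = 9.590 W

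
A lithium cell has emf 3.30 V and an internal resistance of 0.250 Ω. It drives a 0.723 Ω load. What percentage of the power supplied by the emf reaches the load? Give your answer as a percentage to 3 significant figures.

Both r and R carry the same current, so the power split is just the resistance split: η = R/(R+r).
η = R / (R + r) = 0.723 / (0.723 + 0.250) = 0.7431

74.3 %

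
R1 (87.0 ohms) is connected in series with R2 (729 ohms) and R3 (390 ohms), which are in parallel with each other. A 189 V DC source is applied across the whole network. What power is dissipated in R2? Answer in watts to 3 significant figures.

First combine the parallel branches into one equivalent R_p, then R1 + R_p is a series pair.
R_p = (729×390)/(729+390) = 254.1 Ω
R_total = 87.0 + 254.1 = 341.1 Ω
I = V / R_total = 189 / 341.1 = 0.5541 A
Voltage across the parallel pair: V_p = I × R_p = 0.5541 × 254.1 = 140.8 V
R2 is across V_p, so use P = V²/R for that branch.
P_R2 = (140.8)² / 729 = 27.19 W

27.2 W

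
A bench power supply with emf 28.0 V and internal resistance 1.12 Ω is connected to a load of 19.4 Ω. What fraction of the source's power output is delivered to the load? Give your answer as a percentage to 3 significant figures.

94.5 %

The source delivers εI, of which I²R reaches the load and I²r is lost; since I is common, η = R/(R+r).
η = R / (R + r) = 19.4 / (19.4 + 1.12) = 0.9454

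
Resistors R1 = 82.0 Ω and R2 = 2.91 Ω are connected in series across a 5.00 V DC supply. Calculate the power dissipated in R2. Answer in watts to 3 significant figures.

0.0101 W

Since the resistors are in series they all carry the loop current I = V/R_total; the power in any one is I²R.
R_total = 82.0 + 2.91 = 84.91 Ω
I = V / R_total = 5.00 / 84.91 = 0.05889 A
P_R2 = I² × R2 = (0.05889)² × 2.91 = 0.01009 W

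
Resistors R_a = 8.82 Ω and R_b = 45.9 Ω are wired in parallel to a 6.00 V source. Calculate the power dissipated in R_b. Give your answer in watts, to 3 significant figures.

0.784 W

The supply voltage appears across each parallel branch — just use P = V²/R_b.
P_R_b = V² / R_b = (6.00)² / 45.9 Ω = 0.7843 W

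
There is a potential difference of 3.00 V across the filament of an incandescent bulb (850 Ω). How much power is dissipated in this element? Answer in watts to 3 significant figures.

We know the drop across the element and its resistance — P = V²/R, one step.
P = (3.00 V)² / 850 Ω = 0.01059 W

0.0106 W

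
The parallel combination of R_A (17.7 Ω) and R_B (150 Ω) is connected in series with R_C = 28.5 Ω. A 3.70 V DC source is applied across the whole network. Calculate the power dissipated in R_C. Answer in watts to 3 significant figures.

Collapse the R_A‖R_B pair into one equivalent R_p; then R_p and R_C form a series string.
R_p = (17.7×150)/(17.7+150) = 15.83 Ω
R_total = R_p + 28.5 = 15.83 + 28.5 = 44.33 Ω
I = V / R_total = 3.70 / 44.33 = 0.08346 A
R_C carries the full series current, so P = I²R.
P_R_C = (0.08346)² × 28.5 = 0.1985 W

0.199 W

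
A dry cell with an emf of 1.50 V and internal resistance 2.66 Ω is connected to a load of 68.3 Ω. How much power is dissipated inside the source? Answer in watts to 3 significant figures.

The internal resistance carries the same current as the load; P_int = I²r.
I = ε / (r + R) = 1.50 / (2.66 + 68.3) = 0.02114 A
P_int = I² r = (0.02114)² × 2.66 = 0.001189 W

0.00119 W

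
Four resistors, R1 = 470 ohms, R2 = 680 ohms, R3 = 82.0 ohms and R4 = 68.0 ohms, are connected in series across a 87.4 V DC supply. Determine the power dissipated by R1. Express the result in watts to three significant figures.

2.12 W

In a series string the same current flows through every resistor — find that current, then P = I²R for the one we want.
R_total = 470 + 680 + 82.0 + 68.0 = 1300 Ω
I = V / R_total = 87.4 / 1300 = 0.06723 A
P_R1 = I² × R1 = (0.06723)² × 470 = 2.124 W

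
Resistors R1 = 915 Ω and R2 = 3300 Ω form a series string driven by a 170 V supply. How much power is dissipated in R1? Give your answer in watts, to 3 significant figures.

1.49 W

Series elements share the same current, so find I first, then use P = I²R.
R_total = 915 + 3300 = 4215 Ω
I = V / R_total = 170 / 4215 = 0.04033 A
P_R1 = I² × R1 = (0.04033)² × 915 = 1.488 W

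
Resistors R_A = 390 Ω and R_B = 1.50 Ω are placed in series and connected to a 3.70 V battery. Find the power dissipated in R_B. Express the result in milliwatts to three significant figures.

0.134 mW

Since the resistors are in series they all carry the loop current I = V/R_total; the power in any one is I²R.
R_total = 390 + 1.50 = 391.5 Ω
I = V / R_total = 3.70 / 391.5 = 0.009451 A
P_R_B = I² × R_B = (0.009451)² × 1.50 = 0.0001340 W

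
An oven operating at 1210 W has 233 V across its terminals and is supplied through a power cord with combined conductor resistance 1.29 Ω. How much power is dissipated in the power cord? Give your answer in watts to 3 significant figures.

The power cord and load are in series, so the same current flows in both; the loss is I²R_line.
I = P / V = 1210 / 233 = 5.193 A through the power cord.
P_line = I² R_line = (5.193)² × 1.29 = 34.79 W

34.8 W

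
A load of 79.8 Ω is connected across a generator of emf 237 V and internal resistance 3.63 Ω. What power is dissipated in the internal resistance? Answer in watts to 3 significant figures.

29.3 W

The internal resistance carries the same current as the load; P_int = I²r.
I = ε / (r + R) = 237 / (3.63 + 79.8) = 2.841 A
P_int = I² r = (2.841)² × 3.63 = 29.29 W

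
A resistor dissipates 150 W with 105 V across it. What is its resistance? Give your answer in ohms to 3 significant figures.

Rearranging the power relation for the two known quantities gives R = V² / P.
R = (105)² / 150 = 73.50 Ω

73.5 Ω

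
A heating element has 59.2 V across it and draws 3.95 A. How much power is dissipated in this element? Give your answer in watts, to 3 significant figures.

234 W

Since both terminal voltage and current are stated, P = V I gives the power in one step.
P = 59.2 V × 3.950 A = 233.8 W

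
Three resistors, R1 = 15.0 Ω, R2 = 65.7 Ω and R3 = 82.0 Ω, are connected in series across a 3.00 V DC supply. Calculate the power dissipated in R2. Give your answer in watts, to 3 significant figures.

The current is common to all series resistors; compute it, then apply P = I²R for the target.
R_total = 15.0 + 65.7 + 82.0 = 162.7 Ω
I = V / R_total = 3.00 / 162.7 = 0.01844 A
P_R2 = I² × R2 = (0.01844)² × 65.7 = 0.02234 W

0.0223 W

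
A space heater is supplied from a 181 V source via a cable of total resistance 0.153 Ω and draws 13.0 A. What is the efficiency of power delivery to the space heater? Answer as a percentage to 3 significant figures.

98.9 %

The cable carries the full 13.0 A.
P_line = I² R_line = (13.00)² × 0.153 = 25.86 W
P_source = V I = 181 × 13.00 = 2353 W; P_load = 2327 W
η = P_load / P_source = 2327 / 2353 = 0.9890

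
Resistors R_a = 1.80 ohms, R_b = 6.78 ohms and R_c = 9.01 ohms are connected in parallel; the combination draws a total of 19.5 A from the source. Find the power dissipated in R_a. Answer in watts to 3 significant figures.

Only the total current is stated, so first find the parallel equivalent to get the voltage across the combination.
1/R_eq = 1/1.80 + 1/6.78 + 1/9.01 ⇒ R_eq = 1.228 Ω
V = I_total × R_eq = 19.50 × 1.228 = 23.95 V
P_R_a = V² / R_a = (23.95)² / 1.80 = 318.8 W

319 W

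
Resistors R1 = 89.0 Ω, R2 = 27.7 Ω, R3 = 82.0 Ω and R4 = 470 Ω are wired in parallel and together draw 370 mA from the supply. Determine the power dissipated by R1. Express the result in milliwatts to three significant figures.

405 mW

We need the common branch voltage; get it from I_total × R_eq, then P = V²/R for the branch.
1/R_eq = 1/89.0 + 1/27.7 + 1/82.0 + 1/470 ⇒ R_eq = 16.22 Ω
V = I_total × R_eq = 0.3700 × 16.22 = 6.001 V
P_R1 = V² / R1 = (6.001)² / 89.0 = 0.4046 W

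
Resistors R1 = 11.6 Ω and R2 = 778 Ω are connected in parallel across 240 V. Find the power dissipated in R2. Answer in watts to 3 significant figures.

Parallel branches share the same voltage; P = V²/R gives the branch power in one step.
P_R2 = V² / R2 = (240)² / 778 Ω = 74.04 W

74.0 W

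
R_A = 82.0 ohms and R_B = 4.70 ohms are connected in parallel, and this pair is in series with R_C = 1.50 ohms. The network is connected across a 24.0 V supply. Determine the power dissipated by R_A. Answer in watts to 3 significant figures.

First find R_p for the parallel pair, then treat R_p + R_C as a series loop.
R_p = (82.0×4.70)/(82.0+4.70) = 4.445 Ω
R_total = R_p + 1.50 = 4.445 + 1.50 = 5.945 Ω
I = V / R_total = 24.0 / 5.945 = 4.037 A
Voltage across the parallel pair: V_p = I × R_p = 4.037 × 4.445 = 17.94 V
R_A sits across V_p; its power is V_p²/R.
P_R_A = (17.94)² / 82.0 = 3.927 W

3.93 W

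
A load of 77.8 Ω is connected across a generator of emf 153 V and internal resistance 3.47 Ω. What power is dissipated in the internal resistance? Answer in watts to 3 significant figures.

The source's internal resistance is just another series element carrying I; its dissipation is I²r.
I = ε / (r + R) = 153 / (3.47 + 77.8) = 1.883 A
P_int = I² r = (1.883)² × 3.47 = 12.30 W

12.3 W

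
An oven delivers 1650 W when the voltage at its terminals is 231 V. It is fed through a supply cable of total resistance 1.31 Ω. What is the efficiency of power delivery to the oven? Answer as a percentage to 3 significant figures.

96.1 %

I = P / V = 1650 / 231 = 7.143 A through the supply cable.
P_line = I² R_line = (7.143)² × 1.31 = 66.84 W
P_source = P_load + P_line = 1650 + 66.84 = 1717 W
η = P_load / P_source = 1650 / 1717 = 0.9611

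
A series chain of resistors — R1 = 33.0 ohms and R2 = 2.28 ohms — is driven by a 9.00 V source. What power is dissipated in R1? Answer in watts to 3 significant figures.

2.15 W

Since the resistors are in series they all carry the loop current I = V/R_total; the power in any one is I²R.
R_total = 33.0 + 2.28 = 35.28 Ω
I = V / R_total = 9.00 / 35.28 = 0.2551 A
P_R1 = I² × R1 = (0.2551)² × 33.0 = 2.148 W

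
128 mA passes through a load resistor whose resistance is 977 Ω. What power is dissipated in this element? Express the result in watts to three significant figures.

The current through and the resistance of the element are both given; use P = I²R.
P = (0.1280 A)² × 977 Ω = 16.01 W

16.0 W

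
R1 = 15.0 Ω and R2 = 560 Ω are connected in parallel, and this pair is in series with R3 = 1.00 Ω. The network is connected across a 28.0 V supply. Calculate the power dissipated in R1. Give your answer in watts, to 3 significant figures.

Combine R1 and R2 into their parallel equivalent first, reducing the network to two series resistors.
R_p = (15.0×560)/(15.0+560) = 14.61 Ω
R_total = R_p + 1.00 = 14.61 + 1.00 = 15.61 Ω
I = V / R_total = 28.0 / 15.61 = 1.794 A
Voltage across the parallel pair: V_p = I × R_p = 1.794 × 14.61 = 26.21 V
R1 sits across V_p; its power is V_p²/R.
P_R1 = (26.21)² / 15.0 = 45.78 W

45.8 W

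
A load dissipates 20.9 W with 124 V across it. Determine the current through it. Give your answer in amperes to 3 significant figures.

0.169 A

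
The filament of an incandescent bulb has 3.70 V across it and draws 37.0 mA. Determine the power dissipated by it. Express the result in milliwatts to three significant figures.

V and I are known directly — P = V I, no intermediate step needed.
P = 3.70 V × 0.03700 A = 0.1369 W

137 mW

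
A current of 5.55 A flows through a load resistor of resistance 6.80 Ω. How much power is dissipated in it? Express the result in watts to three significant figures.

209 W

Knowing I and R, the power is just I²R — no need to find V first.
P = (5.550 A)² × 6.80 Ω = 209.5 W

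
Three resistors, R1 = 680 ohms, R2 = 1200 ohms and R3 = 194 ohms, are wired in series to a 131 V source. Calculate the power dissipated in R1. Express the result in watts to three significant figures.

Series elements share the same current, so find I first, then use P = I²R.
R_total = 680 + 1200 + 194 = 2074 Ω
I = V / R_total = 131 / 2074 = 0.06316 A
P_R1 = I² × R1 = (0.06316)² × 680 = 2.713 W

2.71 W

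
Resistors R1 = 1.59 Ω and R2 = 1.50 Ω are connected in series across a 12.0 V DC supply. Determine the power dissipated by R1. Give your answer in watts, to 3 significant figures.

In a series string the same current flows through every resistor — find that current, then P = I²R for the one we want.
R_total = 1.59 + 1.50 = 3.090 Ω
I = V / R_total = 12.0 / 3.090 = 3.883 A
P_R1 = I² × R1 = (3.883)² × 1.59 = 23.98 W

24.0 W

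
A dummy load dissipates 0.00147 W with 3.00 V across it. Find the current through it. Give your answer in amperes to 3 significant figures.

The two known quantities fix the third via I = P / V.
I = 0.00147 / 3.00 = 0.0004900 A

0.000490 A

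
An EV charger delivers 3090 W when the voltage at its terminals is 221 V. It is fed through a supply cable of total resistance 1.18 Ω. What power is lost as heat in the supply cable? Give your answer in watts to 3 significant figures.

231 W

Only the current and the line resistance are needed for the I²R loss.
I = P / V = 3090 / 221 = 13.98 A through the supply cable.
P_line = I² R_line = (13.98)² × 1.18 = 230.7 W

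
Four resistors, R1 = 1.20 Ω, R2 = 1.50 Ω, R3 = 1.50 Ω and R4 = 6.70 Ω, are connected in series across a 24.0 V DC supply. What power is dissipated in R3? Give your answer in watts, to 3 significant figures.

Every series element carries the same I. Get I from the total resistance, then P = I² × R3.
R_total = 1.20 + 1.50 + 1.50 + 6.70 = 10.90 Ω
I = V / R_total = 24.0 / 10.90 = 2.202 A
P_R3 = I² × R3 = (2.202)² × 1.50 = 7.272 W

7.27 W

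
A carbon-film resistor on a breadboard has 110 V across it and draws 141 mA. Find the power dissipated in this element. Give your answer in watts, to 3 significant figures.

With V and I both given, power follows immediately from P = V I.
P = 110 V × 0.1410 A = 15.51 W

15.5 W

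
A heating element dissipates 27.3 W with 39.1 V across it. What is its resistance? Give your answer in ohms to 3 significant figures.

56.0 Ω

Rearranging the power relation for the two known quantities gives R = V² / P.
R = (39.1)² / 27.3 = 56.00 Ω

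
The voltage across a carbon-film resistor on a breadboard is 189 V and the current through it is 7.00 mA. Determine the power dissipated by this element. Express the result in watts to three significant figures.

With V and I both given, power follows immediately from P = V I.
P = 189 V × 0.007000 A = 1.323 W

1.32 W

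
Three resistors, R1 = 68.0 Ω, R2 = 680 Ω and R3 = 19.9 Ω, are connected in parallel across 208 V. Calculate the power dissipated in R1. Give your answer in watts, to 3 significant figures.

The supply voltage appears across each parallel branch — just use P = V²/R1.
P_R1 = V² / R1 = (208)² / 68.0 Ω = 636.2 W

636 W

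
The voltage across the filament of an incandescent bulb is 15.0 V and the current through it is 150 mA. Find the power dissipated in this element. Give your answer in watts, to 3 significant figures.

2.25 W

With V and I both given, power follows immediately from P = V I.
P = 15.0 V × 0.1500 A = 2.250 W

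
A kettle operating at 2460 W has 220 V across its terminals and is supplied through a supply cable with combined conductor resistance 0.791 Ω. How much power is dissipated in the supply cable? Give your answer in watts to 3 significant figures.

98.9 W

Only the current and the line resistance are needed for the I²R loss.
I = P / V = 2460 / 220 = 11.18 A through the supply cable.
P_line = I² R_line = (11.18)² × 0.791 = 98.90 W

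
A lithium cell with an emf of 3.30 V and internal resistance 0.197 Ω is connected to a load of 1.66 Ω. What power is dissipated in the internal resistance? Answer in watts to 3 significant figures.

0.622 W

r is in series with the load, so it carries the full circuit current — the loss in it is I²r.
I = ε / (r + R) = 3.30 / (0.197 + 1.66) = 1.777 A
P_int = I² r = (1.777)² × 0.197 = 0.6221 W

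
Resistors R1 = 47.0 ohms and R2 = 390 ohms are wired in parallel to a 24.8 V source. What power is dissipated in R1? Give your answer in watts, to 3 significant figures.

13.1 W

Parallel branches share the same voltage; P = V²/R gives the branch power in one step.
P_R1 = V² / R1 = (24.8)² / 47.0 Ω = 13.09 W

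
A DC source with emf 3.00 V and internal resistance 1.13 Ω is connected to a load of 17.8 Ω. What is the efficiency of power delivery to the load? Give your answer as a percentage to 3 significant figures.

94.0 %

The source delivers εI, of which I²R reaches the load and I²r is lost; since I is common, η = R/(R+r).
η = R / (R + r) = 17.8 / (17.8 + 1.13) = 0.9403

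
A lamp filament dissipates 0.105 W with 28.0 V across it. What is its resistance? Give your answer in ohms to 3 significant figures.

Inverting the appropriate power form: R = V² / P.
R = (28.0)² / 0.105 = 7467 Ω

7470 Ω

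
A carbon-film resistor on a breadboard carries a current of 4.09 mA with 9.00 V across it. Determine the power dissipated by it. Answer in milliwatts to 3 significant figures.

Both the voltage across and the current through the element are known, so P = V I applies directly.
P = 9.00 V × 0.004090 A = 0.03681 W

36.8 mW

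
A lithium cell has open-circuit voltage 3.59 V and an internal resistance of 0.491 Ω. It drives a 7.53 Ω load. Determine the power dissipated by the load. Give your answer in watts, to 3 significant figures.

Find the circuit current first, then P = I²R for the load (series elements share I).
I = ε / (r + R) = 3.59 / (0.491 + 7.53) = 0.4476 A
P_load = I² R = (0.4476)² × 7.53 = 1.508 W

1.51 W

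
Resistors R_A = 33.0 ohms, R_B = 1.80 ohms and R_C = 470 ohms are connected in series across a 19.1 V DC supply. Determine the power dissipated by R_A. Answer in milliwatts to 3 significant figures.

47.2 mW

Since the resistors are in series they all carry the loop current I = V/R_total; the power in any one is I²R.
R_total = 33.0 + 1.80 + 470 = 504.8 Ω
I = V / R_total = 19.1 / 504.8 = 0.03784 A
P_R_A = I² × R_A = (0.03784)² × 33.0 = 0.04724 W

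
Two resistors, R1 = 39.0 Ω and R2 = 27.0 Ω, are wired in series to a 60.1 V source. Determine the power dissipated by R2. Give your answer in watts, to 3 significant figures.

Series elements share the same current, so find I first, then use P = I²R.
R_total = 39.0 + 27.0 = 66.00 Ω
I = V / R_total = 60.1 / 66.00 = 0.9106 A
P_R2 = I² × R2 = (0.9106)² × 27.0 = 22.39 W

22.4 W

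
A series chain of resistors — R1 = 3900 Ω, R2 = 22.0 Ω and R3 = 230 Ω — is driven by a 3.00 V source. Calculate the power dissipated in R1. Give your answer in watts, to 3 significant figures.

Every series element carries the same I. Get I from the total resistance, then P = I² × R1.
R_total = 3900 + 22.0 + 230 = 4152 Ω
I = V / R_total = 3.00 / 4152 = 0.0007225 A
P_R1 = I² × R1 = (0.0007225)² × 3900 = 0.002036 W

0.00204 W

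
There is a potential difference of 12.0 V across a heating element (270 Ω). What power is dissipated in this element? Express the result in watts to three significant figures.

Voltage and resistance are given, so P = V²/R is the one-step route.
P = (12.0 V)² / 270 Ω = 0.5333 W

0.533 W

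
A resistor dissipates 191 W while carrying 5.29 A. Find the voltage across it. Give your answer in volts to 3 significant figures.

36.1 V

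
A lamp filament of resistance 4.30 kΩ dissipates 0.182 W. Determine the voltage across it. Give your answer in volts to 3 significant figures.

28.0 V

Inverting the appropriate power form: V = √(P R).
V = √(0.182 × 4300) = 27.97 V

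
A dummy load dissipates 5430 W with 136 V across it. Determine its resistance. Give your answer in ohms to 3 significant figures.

The two known quantities fix the third via R = V² / P.
R = (136)² / 5430 = 3.406 Ω

3.41 Ω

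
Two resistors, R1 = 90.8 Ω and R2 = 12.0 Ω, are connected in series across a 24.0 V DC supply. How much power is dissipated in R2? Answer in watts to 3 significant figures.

0.654 W

Series elements share the same current, so find I first, then use P = I²R.
R_total = 90.8 + 12.0 = 102.8 Ω
I = V / R_total = 24.0 / 102.8 = 0.2335 A
P_R2 = I² × R2 = (0.2335)² × 12.0 = 0.6541 W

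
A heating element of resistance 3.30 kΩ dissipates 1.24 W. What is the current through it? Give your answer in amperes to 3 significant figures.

The two known quantities fix the third via I = √(P / R).
I = √(1.24 / 3300) = 0.01938 A

0.0194 A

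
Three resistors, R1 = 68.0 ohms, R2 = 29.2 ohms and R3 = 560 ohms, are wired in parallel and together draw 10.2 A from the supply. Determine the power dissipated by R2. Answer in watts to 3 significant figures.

1380 W

The branches share the same voltage, but only the total current is given — find V from the equivalent resistance first.
1/R_eq = 1/68.0 + 1/29.2 + 1/560 ⇒ R_eq = 19.71 Ω
V = I_total × R_eq = 10.20 × 19.71 = 201.0 V
P_R2 = V² / R2 = (201.0)² / 29.2 = 1384 W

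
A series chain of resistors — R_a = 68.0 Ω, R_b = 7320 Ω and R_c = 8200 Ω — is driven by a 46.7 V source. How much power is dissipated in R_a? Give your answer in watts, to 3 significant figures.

0.000610 W

In a series string the same current flows through every resistor — find that current, then P = I²R for the one we want.
R_total = 68.0 + 7320 + 8200 = 15590 Ω
I = V / R_total = 46.7 / 15590 = 0.002996 A
P_R_a = I² × R_a = (0.002996)² × 68.0 = 0.0006103 W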